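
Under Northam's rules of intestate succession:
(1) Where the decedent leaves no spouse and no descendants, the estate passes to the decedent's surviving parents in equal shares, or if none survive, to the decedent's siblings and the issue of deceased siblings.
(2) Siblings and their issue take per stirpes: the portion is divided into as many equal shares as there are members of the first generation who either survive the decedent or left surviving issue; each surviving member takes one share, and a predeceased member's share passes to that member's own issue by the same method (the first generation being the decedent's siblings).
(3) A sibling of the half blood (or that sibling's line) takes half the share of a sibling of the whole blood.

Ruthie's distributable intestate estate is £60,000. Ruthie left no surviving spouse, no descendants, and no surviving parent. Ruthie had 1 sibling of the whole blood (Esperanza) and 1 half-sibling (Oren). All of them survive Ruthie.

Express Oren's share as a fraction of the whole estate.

The entire £60,000 passes to the siblings and their issue.
Counting each half-blood sibling's line as half a unit, there are 3/2 units in £60,000, so one unit is £40,000. Whole-blood lines (Esperanza) take £40,000 each; half-blood lines (Oren) take £20,000 each.

Oren receives 1/3 of the estate.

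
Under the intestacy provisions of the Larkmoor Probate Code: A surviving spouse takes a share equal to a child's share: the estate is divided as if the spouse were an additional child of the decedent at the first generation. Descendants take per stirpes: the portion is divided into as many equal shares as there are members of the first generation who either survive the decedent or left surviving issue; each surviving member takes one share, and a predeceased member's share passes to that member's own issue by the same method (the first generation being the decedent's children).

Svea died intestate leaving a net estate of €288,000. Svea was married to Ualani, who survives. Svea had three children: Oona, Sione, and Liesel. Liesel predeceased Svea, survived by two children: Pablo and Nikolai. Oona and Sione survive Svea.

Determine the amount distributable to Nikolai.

Nikolai receives €36,000.

The spouse counts as an additional share at the children's level, so there are 4 primary shares of €72,000. Ualani takes one such share (€72,000).
The children's combined portion (€216,000) is divided into 3 shares of €72,000: Oona and Sione each take €72,000; Liesel's €72,000 share passes to Liesel's issue.
Liesel's share (€72,000) is divided into 2 shares of €36,000: Pablo and Nikolai each take €36,000.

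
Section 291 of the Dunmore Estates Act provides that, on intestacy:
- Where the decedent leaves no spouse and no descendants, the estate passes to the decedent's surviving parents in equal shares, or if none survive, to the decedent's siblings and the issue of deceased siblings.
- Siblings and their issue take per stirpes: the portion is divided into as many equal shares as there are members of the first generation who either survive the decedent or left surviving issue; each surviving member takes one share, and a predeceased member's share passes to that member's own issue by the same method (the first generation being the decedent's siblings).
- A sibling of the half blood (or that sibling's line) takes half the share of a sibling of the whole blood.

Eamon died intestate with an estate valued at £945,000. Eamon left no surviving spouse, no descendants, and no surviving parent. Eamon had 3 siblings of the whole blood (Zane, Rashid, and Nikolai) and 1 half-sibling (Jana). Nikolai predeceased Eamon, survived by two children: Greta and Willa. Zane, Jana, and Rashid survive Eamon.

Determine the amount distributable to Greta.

Greta receives £135,000.

The entire £945,000 passes to the siblings and their issue.
Counting each half-blood sibling's line as half a unit, there are 7/2 units in £945,000, so one unit is £270,000. Whole-blood lines (Zane, Rashid, and Nikolai) take £270,000 each; half-blood lines (Jana) take £135,000 each.
Nikolai's share (£270,000) is divided into 2 shares of £135,000: Greta and Willa each take £135,000.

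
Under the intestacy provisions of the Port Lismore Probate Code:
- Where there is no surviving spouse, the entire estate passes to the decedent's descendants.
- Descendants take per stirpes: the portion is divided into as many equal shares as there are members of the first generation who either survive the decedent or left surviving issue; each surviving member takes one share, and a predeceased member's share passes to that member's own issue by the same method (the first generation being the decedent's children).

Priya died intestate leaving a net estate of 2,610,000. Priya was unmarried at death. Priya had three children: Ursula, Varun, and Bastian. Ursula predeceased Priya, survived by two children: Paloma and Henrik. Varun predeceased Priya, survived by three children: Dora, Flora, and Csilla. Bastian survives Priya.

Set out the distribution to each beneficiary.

The entire 2,610,000 passes to the descendants.
That amount (2,610,000) is divided into 3 shares of 870,000: Bastian takes 870,000; Ursula's 870,000 share passes to Ursula's issue; Varun's 870,000 share passes to Varun's issue.
Ursula's share (870,000) is divided into 2 shares of 435,000: Paloma and Henrik each take 435,000.
Varun's share (870,000) is divided into 3 shares of 290,000: Dora, Flora, and Csilla each take 290,000.

Paloma: 435,000; Henrik: 435,000; Dora: 290,000; Flora: 290,000; Csilla: 290,000; Bastian: 870,000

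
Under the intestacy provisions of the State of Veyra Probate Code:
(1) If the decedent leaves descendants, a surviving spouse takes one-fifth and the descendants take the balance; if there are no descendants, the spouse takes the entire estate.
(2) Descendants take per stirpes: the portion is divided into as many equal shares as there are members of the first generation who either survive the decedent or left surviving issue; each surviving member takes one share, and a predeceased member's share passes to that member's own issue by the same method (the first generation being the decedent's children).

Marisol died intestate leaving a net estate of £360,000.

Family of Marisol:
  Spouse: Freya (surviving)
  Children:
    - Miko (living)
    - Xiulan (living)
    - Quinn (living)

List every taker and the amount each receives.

Freya takes one-fifth of £360,000 = £72,000. The remaining £288,000 passes to the descendants.
The descendants' portion (£288,000) is divided into 3 shares of £96,000: Miko, Xiulan, and Quinn each take £96,000.

Freya: £72,000; Miko: £96,000; Xiulan: £96,000; Quinn: £96,000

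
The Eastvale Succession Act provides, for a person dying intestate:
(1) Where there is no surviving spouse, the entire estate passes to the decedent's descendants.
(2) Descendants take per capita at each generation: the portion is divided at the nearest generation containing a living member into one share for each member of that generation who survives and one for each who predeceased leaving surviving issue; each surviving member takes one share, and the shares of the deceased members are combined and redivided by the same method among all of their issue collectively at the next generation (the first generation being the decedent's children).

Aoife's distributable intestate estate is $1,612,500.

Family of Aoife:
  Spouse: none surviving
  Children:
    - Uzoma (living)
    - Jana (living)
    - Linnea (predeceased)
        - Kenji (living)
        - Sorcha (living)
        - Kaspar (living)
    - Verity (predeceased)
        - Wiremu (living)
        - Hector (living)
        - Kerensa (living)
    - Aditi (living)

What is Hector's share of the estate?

Hector receives $107,500.

The entire $1,612,500 passes to the descendants.
That amount ($1,612,500) is divided at the children's generation into 5 shares of $322,500. Uzoma, Jana, and Aditi each take $322,500. The 2 shares of the deceased (Linnea and Verity) are combined into a pool of $645,000.
That pool ($645,000) is divided at the grandchildren's generation equally among Kenji, Sorcha, Kaspar, Wiremu, Hector, and Kerensa: $107,500 each.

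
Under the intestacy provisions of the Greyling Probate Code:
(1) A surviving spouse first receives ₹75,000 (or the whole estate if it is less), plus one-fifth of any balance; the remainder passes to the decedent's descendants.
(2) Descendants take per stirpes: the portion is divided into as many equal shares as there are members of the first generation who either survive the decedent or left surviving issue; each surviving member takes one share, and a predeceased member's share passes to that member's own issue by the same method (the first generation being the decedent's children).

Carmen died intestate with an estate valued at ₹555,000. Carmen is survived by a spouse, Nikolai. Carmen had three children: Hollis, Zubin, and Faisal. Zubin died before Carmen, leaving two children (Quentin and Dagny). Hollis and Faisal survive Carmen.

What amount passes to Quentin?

Nikolai first takes ₹75,000, leaving a balance of ₹480,000. Nikolai then takes one-fifth of the balance (₹96,000), for a total of ₹171,000. The remaining ₹384,000 passes to the descendants.
The descendants' portion (₹384,000) is divided into 3 shares of ₹128,000: Hollis and Faisal each take ₹128,000; Zubin's ₹128,000 share passes to Zubin's issue.
Zubin's share (₹128,000) is divided into 2 shares of ₹64,000: Quentin and Dagny each take ₹64,000.

Quentin receives ₹64,000.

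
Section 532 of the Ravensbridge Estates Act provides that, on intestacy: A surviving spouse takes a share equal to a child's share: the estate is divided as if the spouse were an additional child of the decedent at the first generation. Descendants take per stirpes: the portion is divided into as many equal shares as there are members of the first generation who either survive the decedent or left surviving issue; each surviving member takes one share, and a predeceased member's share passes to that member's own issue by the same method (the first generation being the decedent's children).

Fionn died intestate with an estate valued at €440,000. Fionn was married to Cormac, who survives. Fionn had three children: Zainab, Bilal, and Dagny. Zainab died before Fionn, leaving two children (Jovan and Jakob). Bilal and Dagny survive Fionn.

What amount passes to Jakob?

The spouse counts as an additional share at the children's level, so there are 4 primary shares of €110,000. Cormac takes one such share (€110,000).
The children's combined portion (€330,000) is divided into 3 shares of €110,000: Bilal and Dagny each take €110,000; Zainab's €110,000 share passes to Zainab's issue.
Zainab's share (€110,000) is divided into 2 shares of €55,000: Jovan and Jakob each take €55,000.

Jakob receives €55,000.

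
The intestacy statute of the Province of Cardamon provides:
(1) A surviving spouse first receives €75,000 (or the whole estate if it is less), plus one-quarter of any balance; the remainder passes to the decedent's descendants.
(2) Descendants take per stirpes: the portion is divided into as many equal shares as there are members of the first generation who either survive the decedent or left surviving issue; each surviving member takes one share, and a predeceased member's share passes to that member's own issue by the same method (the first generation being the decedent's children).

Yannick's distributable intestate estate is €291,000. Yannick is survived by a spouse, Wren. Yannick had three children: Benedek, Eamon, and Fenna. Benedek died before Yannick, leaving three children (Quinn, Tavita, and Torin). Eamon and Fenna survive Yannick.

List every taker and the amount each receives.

Wren: €129,000; Quinn: €18,000; Tavita: €18,000; Torin: €18,000; Eamon: €54,000; Fenna: €54,000

Wren first takes €75,000, leaving a balance of €216,000. Wren then takes one-quarter of the balance (€54,000), for a total of €129,000. The remaining €162,000 passes to the descendants.
The descendants' portion (€162,000) is divided into 3 shares of €54,000: Eamon and Fenna each take €54,000; Benedek's €54,000 share passes to Benedek's issue.
Benedek's share (€54,000) is divided into 3 shares of €18,000: Quinn, Tavita, and Torin each take €18,000.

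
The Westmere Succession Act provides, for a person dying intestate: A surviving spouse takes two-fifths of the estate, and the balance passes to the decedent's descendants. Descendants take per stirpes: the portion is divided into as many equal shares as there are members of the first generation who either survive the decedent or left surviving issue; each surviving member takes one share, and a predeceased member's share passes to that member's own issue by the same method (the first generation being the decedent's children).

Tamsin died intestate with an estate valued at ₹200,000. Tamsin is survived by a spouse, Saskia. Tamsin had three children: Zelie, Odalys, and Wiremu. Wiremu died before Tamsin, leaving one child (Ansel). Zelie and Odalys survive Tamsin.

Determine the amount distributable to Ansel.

Saskia takes two-fifths of ₹200,000 = ₹80,000. The remaining ₹120,000 passes to the descendants.
The descendants' portion (₹120,000) is divided into 3 shares of ₹40,000: Zelie and Odalys each take ₹40,000; Wiremu's ₹40,000 share passes to Wiremu's issue.
Wiremu's share (₹40,000) passes entirely to Ansel.

Ansel receives ₹40,000.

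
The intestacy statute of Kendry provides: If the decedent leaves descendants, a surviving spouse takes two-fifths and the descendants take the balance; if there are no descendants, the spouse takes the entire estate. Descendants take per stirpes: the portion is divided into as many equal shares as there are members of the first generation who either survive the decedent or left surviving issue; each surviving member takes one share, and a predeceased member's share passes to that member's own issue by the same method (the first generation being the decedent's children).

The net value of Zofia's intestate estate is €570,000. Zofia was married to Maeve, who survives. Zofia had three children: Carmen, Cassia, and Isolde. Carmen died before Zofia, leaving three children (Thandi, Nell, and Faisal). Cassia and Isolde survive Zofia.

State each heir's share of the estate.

Maeve: €228,000; Thandi: €38,000; Nell: €38,000; Faisal: €38,000; Cassia: €114,000; Isolde: €114,000

Maeve takes two-fifths of €570,000 = €228,000. The remaining €342,000 passes to the descendants.
The descendants' portion (€342,000) is divided into 3 shares of €114,000: Cassia and Isolde each take €114,000; Carmen's €114,000 share passes to Carmen's issue.
Carmen's share (€114,000) is divided into 3 shares of €38,000: Thandi, Nell, and Faisal each take €38,000.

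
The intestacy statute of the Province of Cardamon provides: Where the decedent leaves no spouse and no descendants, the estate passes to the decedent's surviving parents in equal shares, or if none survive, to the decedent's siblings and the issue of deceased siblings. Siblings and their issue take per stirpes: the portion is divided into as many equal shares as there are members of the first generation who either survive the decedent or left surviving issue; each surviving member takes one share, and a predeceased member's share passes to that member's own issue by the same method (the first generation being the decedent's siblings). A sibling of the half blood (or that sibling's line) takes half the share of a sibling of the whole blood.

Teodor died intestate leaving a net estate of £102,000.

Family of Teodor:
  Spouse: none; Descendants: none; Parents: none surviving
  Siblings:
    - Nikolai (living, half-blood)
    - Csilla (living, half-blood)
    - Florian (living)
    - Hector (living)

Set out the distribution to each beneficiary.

The entire £102,000 passes to the siblings and their issue.
Counting each half-blood sibling's line as half a unit, there are 3 units in £102,000, so one unit is £34,000. Whole-blood lines (Florian and Hector) take £34,000 each; half-blood lines (Nikolai and Csilla) take £17,000 each.

Nikolai: £17,000; Csilla: £17,000; Florian: £34,000; Hector: £34,000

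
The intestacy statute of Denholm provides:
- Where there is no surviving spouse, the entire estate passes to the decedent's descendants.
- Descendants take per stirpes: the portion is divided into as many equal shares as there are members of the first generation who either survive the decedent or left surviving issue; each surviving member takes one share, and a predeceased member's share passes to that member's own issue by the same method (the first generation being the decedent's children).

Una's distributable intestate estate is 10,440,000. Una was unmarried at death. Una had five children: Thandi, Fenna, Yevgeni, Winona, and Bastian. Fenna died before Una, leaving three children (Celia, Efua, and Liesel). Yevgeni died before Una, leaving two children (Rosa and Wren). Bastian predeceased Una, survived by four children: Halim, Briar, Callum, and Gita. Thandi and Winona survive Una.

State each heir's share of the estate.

The entire 10,440,000 passes to the descendants.
That amount (10,440,000) is divided into 5 shares of 2,088,000: Thandi and Winona each take 2,088,000; Fenna's 2,088,000 share passes to Fenna's issue; Yevgeni's 2,088,000 share passes to Yevgeni's issue; Bastian's 2,088,000 share passes to Bastian's issue.
Fenna's share (2,088,000) is divided into 3 shares of 696,000: Celia, Efua, and Liesel each take 696,000.
Yevgeni's share (2,088,000) is divided into 2 shares of 1,044,000: Rosa and Wren each take 1,044,000.
Bastian's share (2,088,000) is divided into 4 shares of 522,000: Halim, Briar, Callum, and Gita each take 522,000.

Thandi: 2,088,000; Celia: 696,000; Efua: 696,000; Liesel: 696,000; Rosa: 1,044,000; Wren: 1,044,000; Winona: 2,088,000; Halim: 522,000; Briar: 522,000; Callum: 522,000; Gita: 522,000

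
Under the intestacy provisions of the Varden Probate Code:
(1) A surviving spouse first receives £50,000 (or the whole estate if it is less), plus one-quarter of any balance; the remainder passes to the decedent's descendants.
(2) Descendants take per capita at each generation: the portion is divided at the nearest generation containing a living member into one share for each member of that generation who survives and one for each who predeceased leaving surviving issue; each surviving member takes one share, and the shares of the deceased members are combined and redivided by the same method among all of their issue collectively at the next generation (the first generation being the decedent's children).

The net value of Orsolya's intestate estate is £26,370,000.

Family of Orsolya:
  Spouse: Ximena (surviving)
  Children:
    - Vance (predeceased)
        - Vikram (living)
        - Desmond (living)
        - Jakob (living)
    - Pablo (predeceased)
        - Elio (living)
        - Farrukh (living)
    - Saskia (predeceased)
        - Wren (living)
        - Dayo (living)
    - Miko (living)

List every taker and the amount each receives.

Ximena first takes £50,000, leaving a balance of £26,320,000. Ximena then takes one-quarter of the balance (£6,580,000), for a total of £6,630,000. The remaining £19,740,000 passes to the descendants.
The descendants' portion (£19,740,000) is divided at the children's generation into 4 shares of £4,935,000. Miko takes £4,935,000. The 3 shares of the deceased (Vance, Pablo, and Saskia) are combined into a pool of £14,805,000.
That pool (£14,805,000) is divided at the grandchildren's generation equally among Vikram, Desmond, Jakob, Elio, Farrukh, Wren, and Dayo: £2,115,000 each.

Ximena: £6,630,000; Vikram: £2,115,000; Desmond: £2,115,000; Jakob: £2,115,000; Elio: £2,115,000; Farrukh: £2,115,000; Wren: £2,115,000; Dayo: £2,115,000; Miko: £4,935,000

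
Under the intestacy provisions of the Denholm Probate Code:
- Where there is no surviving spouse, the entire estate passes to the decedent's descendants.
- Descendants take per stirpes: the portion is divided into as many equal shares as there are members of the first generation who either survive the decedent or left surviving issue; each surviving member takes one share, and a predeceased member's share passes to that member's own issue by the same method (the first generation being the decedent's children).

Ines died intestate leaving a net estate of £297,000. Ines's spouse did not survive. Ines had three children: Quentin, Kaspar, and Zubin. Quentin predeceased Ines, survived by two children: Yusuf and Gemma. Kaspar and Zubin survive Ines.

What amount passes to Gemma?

Gemma receives £49,500.

The entire £297,000 passes to the descendants.
That amount (£297,000) is divided into 3 shares of £99,000: Kaspar and Zubin each take £99,000; Quentin's £99,000 share passes to Quentin's issue.
Quentin's share (£99,000) is divided into 2 shares of £49,500: Yusuf and Gemma each take £49,500.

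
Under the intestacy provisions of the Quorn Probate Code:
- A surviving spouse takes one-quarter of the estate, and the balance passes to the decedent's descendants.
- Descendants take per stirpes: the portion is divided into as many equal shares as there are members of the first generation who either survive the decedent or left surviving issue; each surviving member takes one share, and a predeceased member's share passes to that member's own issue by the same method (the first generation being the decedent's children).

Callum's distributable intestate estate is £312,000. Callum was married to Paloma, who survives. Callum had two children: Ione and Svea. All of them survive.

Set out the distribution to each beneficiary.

Paloma: £78,000; Ione: £117,000; Svea: £117,000

Paloma takes one-quarter of £312,000 = £78,000. The remaining £234,000 passes to the descendants.
The descendants' portion (£234,000) is divided into 2 shares of £117,000: Ione and Svea each take £117,000.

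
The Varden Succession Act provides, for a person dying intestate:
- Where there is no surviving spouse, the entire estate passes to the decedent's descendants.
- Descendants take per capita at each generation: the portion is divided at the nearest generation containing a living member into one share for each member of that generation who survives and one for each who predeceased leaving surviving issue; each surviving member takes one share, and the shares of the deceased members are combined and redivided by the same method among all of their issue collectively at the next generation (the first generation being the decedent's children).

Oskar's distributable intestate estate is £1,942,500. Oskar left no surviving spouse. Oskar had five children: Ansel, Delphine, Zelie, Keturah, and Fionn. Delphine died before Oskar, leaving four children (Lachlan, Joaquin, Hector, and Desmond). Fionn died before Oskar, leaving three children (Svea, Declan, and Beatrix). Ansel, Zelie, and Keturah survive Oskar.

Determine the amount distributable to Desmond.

The entire £1,942,500 passes to the descendants.
That amount (£1,942,500) is divided at the children's generation into 5 shares of £388,500. Ansel, Zelie, and Keturah each take £388,500. The 2 shares of the deceased (Delphine and Fionn) are combined into a pool of £777,000.
That pool (£777,000) is divided at the grandchildren's generation equally among Lachlan, Joaquin, Hector, Desmond, Svea, Declan, and Beatrix: £111,000 each.

Desmond receives £111,000.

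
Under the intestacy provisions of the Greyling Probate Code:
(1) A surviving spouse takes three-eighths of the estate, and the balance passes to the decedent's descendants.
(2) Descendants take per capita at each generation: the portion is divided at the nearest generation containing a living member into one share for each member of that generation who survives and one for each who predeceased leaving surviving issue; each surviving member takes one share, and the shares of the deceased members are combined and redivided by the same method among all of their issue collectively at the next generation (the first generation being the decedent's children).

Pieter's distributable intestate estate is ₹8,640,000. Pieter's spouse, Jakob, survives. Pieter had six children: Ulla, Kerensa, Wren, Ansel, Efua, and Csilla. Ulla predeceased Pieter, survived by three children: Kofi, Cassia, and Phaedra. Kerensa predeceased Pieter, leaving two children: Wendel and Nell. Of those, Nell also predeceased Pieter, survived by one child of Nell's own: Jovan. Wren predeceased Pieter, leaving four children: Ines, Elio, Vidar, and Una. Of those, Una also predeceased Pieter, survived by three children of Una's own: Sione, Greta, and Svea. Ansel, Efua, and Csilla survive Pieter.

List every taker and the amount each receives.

Jakob: ₹3,240,000; Kofi: ₹300,000; Cassia: ₹300,000; Phaedra: ₹300,000; Wendel: ₹300,000; Jovan: ₹150,000; Ines: ₹300,000; Elio: ₹300,000; Vidar: ₹300,000; Sione: ₹150,000; Greta: ₹150,000; Svea: ₹150,000; Ansel: ₹900,000; Efua: ₹900,000; Csilla: ₹900,000

Jakob takes three-eighths of ₹8,640,000 = ₹3,240,000. The remaining ₹5,400,000 passes to the descendants.
The descendants' portion (₹5,400,000) is divided at the children's generation into 6 shares of ₹900,000. Ansel, Efua, and Csilla each take ₹900,000. The 3 shares of the deceased (Ulla, Kerensa, and Wren) are combined into a pool of ₹2,700,000.
That pool (₹2,700,000) is divided at the grandchildren's generation into 9 shares of ₹300,000. Kofi, Cassia, Phaedra, Wendel, Ines, Elio, and Vidar each take ₹300,000. The 2 shares of the deceased (Nell and Una) are combined into a pool of ₹600,000.
That pool (₹600,000) is divided at the great-grandchildren's generation equally among Jovan, Sione, Greta, and Svea: ₹150,000 each.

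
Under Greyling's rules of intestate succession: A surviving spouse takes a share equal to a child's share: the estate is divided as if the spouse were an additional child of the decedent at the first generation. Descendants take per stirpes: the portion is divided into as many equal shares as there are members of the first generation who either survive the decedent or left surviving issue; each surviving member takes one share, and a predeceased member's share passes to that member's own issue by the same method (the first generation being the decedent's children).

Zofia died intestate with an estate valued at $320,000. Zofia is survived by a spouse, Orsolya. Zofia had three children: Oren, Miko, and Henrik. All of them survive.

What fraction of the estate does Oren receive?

Oren receives 1/4 of the estate.

The spouse counts as an additional share at the children's level, so there are 4 primary shares of $80,000. Orsolya takes one such share ($80,000).
The children's combined portion ($240,000) is divided into 3 shares of $80,000: Oren, Miko, and Henrik each take $80,000.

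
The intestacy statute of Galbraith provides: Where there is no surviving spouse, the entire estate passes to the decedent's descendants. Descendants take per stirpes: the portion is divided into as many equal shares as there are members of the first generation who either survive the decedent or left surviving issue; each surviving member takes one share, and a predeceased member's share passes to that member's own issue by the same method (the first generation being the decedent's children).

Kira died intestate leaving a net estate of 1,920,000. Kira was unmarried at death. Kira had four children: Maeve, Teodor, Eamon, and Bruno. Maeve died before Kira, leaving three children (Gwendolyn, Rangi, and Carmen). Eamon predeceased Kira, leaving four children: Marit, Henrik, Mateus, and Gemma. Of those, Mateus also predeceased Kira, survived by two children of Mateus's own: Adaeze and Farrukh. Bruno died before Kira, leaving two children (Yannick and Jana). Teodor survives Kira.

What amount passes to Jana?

The entire 1,920,000 passes to the descendants.
That amount (1,920,000) is divided into 4 shares of 480,000: Teodor takes 480,000; Maeve's 480,000 share passes to Maeve's issue; Eamon's 480,000 share passes to Eamon's issue; Bruno's 480,000 share passes to Bruno's issue.
Maeve's share (480,000) is divided into 3 shares of 160,000: Gwendolyn, Rangi, and Carmen each take 160,000.
Eamon's share (480,000) is divided into 4 shares of 120,000: Marit, Henrik, and Gemma each take 120,000; Mateus's 120,000 share passes to Mateus's issue.
Mateus's share (120,000) is divided into 2 shares of 60,000: Adaeze and Farrukh each take 60,000.
Bruno's share (480,000) is divided into 2 shares of 240,000: Yannick and Jana each take 240,000.

Jana receives 240,000.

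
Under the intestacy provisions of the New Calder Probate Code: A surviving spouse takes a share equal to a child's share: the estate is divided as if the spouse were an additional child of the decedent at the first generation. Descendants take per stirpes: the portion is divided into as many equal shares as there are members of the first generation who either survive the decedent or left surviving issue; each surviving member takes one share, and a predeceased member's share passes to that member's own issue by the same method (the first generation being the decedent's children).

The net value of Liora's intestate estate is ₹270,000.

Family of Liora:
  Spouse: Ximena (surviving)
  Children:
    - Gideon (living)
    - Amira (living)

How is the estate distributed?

Ximena: ₹90,000; Gideon: ₹90,000; Amira: ₹90,000

The spouse counts as an additional share at the children's level, so there are 3 primary shares of ₹90,000. Ximena takes one such share (₹90,000).
The children's combined portion (₹180,000) is divided into 2 shares of ₹90,000: Gideon and Amira each take ₹90,000.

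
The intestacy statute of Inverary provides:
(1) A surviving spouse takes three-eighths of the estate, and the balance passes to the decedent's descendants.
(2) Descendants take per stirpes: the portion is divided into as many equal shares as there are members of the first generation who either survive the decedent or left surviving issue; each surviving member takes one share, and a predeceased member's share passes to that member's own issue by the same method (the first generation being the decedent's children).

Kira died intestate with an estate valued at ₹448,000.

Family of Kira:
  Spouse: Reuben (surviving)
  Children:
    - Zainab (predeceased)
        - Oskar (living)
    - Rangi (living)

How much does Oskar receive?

Oskar receives ₹140,000.

Reuben takes three-eighths of ₹448,000 = ₹168,000. The remaining ₹280,000 passes to the descendants.
The descendants' portion (₹280,000) is divided into 2 shares of ₹140,000: Rangi takes ₹140,000; Zainab's ₹140,000 share passes to Zainab's issue.
Zainab's share (₹140,000) passes entirely to Oskar.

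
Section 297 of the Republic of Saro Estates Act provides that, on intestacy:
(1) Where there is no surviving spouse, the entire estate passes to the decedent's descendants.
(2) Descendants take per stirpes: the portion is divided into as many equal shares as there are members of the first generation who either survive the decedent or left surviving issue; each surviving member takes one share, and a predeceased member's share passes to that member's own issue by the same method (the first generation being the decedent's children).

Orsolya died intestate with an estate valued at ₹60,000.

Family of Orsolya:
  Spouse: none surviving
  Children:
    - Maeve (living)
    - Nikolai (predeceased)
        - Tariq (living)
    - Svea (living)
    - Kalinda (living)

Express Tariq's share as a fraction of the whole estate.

The entire ₹60,000 passes to the descendants.
That amount (₹60,000) is divided into 4 shares of ₹15,000: Maeve, Svea, and Kalinda each take ₹15,000; Nikolai's ₹15,000 share passes to Nikolai's issue.
Nikolai's share (₹15,000) passes entirely to Tariq.

Tariq receives 1/4 of the estate.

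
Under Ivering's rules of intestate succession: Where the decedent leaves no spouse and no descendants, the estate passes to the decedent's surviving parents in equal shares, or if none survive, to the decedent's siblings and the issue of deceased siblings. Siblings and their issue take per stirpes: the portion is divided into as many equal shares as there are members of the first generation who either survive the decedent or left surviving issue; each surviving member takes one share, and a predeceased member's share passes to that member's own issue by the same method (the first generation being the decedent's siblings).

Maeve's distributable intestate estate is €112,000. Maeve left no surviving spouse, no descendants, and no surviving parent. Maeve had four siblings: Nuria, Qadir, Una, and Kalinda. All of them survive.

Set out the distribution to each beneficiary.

Nuria: €28,000; Qadir: €28,000; Una: €28,000; Kalinda: €28,000

The entire €112,000 passes to the siblings and their issue.
That amount (€112,000) is divided into 4 shares of €28,000: Nuria, Qadir, Una, and Kalinda each take €28,000.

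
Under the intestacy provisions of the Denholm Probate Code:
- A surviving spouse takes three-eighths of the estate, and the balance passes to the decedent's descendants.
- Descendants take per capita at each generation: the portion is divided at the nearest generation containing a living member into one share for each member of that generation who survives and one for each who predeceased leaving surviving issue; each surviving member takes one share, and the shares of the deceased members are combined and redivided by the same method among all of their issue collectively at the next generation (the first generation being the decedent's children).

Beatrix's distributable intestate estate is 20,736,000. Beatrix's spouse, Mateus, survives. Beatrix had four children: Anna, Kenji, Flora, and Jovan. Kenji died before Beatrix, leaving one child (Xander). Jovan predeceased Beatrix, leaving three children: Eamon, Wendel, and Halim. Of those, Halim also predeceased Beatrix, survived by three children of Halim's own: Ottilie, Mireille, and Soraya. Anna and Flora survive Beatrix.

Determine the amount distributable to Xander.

Xander receives 1,620,000.

Mateus takes three-eighths of 20,736,000 = 7,776,000. The remaining 12,960,000 passes to the descendants.
The descendants' portion (12,960,000) is divided at the children's generation into 4 shares of 3,240,000. Anna and Flora each take 3,240,000. The 2 shares of the deceased (Kenji and Jovan) are combined into a pool of 6,480,000.
That pool (6,480,000) is divided at the grandchildren's generation into 4 shares of 1,620,000. Xander, Eamon, and Wendel each take 1,620,000. The remaining share for the deceased Halim (1,620,000) is carried to the next generation.
That pool (1,620,000) is divided at the great-grandchildren's generation equally among Ottilie, Mireille, and Soraya: 540,000 each.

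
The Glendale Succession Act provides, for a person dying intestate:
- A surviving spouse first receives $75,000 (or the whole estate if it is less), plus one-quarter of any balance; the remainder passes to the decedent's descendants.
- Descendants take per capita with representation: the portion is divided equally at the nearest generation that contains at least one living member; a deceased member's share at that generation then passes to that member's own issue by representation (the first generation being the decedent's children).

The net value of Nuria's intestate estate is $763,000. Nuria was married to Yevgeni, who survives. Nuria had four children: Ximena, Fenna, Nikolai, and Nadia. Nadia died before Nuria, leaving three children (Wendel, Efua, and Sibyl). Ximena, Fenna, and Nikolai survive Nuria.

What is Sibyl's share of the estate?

Yevgeni first takes $75,000, leaving a balance of $688,000. Yevgeni then takes one-quarter of the balance ($172,000), for a total of $247,000. The remaining $516,000 passes to the descendants.
The descendants' portion ($516,000) is divided into 4 shares of $129,000: Ximena, Fenna, and Nikolai each take $129,000; Nadia's $129,000 share passes to Nadia's issue.
Nadia's share ($129,000) is divided into 3 shares of $43,000: Wendel, Efua, and Sibyl each take $43,000.

Sibyl receives $43,000.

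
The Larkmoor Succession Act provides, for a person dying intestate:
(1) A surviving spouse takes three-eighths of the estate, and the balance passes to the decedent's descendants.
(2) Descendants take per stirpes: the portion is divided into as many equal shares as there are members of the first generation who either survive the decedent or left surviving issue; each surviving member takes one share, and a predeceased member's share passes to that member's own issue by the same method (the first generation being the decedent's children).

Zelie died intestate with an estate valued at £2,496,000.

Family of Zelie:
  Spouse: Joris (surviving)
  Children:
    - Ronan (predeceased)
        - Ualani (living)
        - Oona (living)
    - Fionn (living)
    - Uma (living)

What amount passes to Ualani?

Ualani receives £260,000.

Joris takes three-eighths of £2,496,000 = £936,000. The remaining £1,560,000 passes to the descendants.
The descendants' portion (£1,560,000) is divided into 3 shares of £520,000: Fionn and Uma each take £520,000; Ronan's £520,000 share passes to Ronan's issue.
Ronan's share (£520,000) is divided into 2 shares of £260,000: Ualani and Oona each take £260,000.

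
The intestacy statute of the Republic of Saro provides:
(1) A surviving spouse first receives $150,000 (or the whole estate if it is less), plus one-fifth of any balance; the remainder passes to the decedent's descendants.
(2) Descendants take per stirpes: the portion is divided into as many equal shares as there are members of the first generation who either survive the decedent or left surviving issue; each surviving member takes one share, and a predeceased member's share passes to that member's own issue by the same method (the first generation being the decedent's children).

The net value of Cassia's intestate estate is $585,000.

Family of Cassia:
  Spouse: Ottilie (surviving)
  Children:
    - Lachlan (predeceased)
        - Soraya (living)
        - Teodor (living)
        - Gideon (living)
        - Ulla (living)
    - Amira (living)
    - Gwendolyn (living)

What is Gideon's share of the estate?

Gideon receives $29,000.

Ottilie first takes $150,000, leaving a balance of $435,000. Ottilie then takes one-fifth of the balance ($87,000), for a total of $237,000. The remaining $348,000 passes to the descendants.
The descendants' portion ($348,000) is divided into 3 shares of $116,000: Amira and Gwendolyn each take $116,000; Lachlan's $116,000 share passes to Lachlan's issue.
Lachlan's share ($116,000) is divided into 4 shares of $29,000: Soraya, Teodor, Gideon, and Ulla each take $29,000.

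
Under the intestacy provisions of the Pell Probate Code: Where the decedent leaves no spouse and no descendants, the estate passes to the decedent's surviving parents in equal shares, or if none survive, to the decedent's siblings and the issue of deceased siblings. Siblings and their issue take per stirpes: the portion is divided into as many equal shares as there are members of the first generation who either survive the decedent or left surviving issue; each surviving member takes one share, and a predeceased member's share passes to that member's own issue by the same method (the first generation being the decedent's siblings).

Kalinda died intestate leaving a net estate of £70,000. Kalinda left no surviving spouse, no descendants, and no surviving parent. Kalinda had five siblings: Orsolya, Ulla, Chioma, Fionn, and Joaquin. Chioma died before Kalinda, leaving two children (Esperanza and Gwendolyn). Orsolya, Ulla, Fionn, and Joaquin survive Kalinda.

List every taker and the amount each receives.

Orsolya: £14,000; Ulla: £14,000; Esperanza: £7,000; Gwendolyn: £7,000; Fionn: £14,000; Joaquin: £14,000

The entire £70,000 passes to the siblings and their issue.
That amount (£70,000) is divided into 5 shares of £14,000: Orsolya, Ulla, Fionn, and Joaquin each take £14,000; Chioma's £14,000 share passes to Chioma's issue.
Chioma's share (£14,000) is divided into 2 shares of £7,000: Esperanza and Gwendolyn each take £7,000.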